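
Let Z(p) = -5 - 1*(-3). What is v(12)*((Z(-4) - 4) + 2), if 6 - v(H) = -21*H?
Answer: -1032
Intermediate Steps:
Z(p) = -2 (Z(p) = -5 + 3 = -2)
v(H) = 6 + 21*H (v(H) = 6 - (-21)*H = 6 + 21*H)
v(12)*((Z(-4) - 4) + 2) = (6 + 21*12)*((-2 - 4) + 2) = (6 + 252)*(-6 + 2) = 258*(-4) = -1032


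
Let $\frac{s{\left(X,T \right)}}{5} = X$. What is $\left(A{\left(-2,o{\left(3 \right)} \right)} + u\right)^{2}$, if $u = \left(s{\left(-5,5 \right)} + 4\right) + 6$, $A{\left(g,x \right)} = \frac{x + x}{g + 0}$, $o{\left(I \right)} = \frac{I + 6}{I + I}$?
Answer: $\frac{1089}{4} \approx 272.25$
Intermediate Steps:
$o{\left(I \right)} = \frac{6 + I}{2 I}$
$A{\left(g,x \right)} = \frac{2 x}{g}$
$s{\left(X,T \right)} = 5 X$
$u = -15$ ($u = \left(5 \left(-5\right) + 4\right) + 6 = \left(-25 + 4\right) + 6 = -21 + 6 = -15$)
$\left(A{\left(-2,o{\left(3 \right)} \right)} + u\right)^{2} = \left(\frac{2 \frac{6 + 3}{2 \cdot 3}}{-2} - 15\right)^{2} = \left(2 \cdot \frac{1}{2} \cdot \frac{1}{3} \cdot 9 \left(- \frac{1}{2}\right) - 15\right)^{2} = \left(2 \cdot \frac{3}{2} \left(- \frac{1}{2}\right) - 15\right)^{2} = \left(- \frac{3}{2} - 15\right)^{2} = \left(- \frac{33}{2}\right)^{2} = \frac{1089}{4}$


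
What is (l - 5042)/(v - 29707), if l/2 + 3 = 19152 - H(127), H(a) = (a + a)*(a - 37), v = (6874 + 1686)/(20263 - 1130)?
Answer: 238473712/568375471 ≈ 0.41957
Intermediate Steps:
v = 8560/19133 ≈ 0.44739
H(a) = 2*a*(-37 + a) (H(a) = (2*a)*(-37 + a) = 2*a*(-37 + a))
l = -7422 (l = -6 + 2*(19152 - 2*127*(-37 + 127)) = -6 + 2*(19152 - 2*127*90) = -6 + 2*(19152 - 1*22860) = -6 + 2*(19152 - 22860) = -6 + 2*(-3708) = -6 - 7416 = -7422)
(l - 5042)/(v - 29707) = (-7422 - 5042)/(8560/19133 - 29707) = -12464/(-568375471/19133) = -12464*(-19133/568375471) = 238473712/568375471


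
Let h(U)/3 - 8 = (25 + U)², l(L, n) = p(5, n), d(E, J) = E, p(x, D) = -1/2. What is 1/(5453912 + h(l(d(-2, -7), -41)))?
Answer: 4/21822947 ≈ 1.8329e-7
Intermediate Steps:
p(x, D) = -½ (p(x, D) = -1*½ = -½)
l(L, n) = -½
h(U) = 24 + 3*(25 + U)²
1/(5453912 + h(l(d(-2, -7), -41))) = 1/(5453912 + (24 + 3*(25 - ½)²)) = 1/(5453912 + (24 + 3*(49/2)²)) = 1/(5453912 + (24 + 3*(2401/4))) = 1/(5453912 + (24 + 7203/4)) = 1/(5453912 + 7299/4) = 1/(21822947/4) = 4/21822947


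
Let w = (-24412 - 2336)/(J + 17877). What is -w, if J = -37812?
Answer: -2972/2215 ≈ -1.3418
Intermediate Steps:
w = 2972/2215 (w = (-24412 - 2336)/(-37812 + 17877) = -26748/(-19935) = -26748*(-1/19935) = 2972/2215 ≈ 1.3418)
-w = -1*2972/2215 = -2972/2215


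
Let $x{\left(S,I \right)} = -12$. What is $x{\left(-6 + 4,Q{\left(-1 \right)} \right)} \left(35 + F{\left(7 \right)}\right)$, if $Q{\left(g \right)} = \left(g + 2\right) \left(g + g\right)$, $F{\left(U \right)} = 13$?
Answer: $-576$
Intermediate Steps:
$Q{\left(g \right)} = 2 g \left(2 + g\right)$ ($Q{\left(g \right)} = \left(2 + g\right) 2 g = 2 g \left(2 + g\right)$)
$x{\left(-6 + 4,Q{\left(-1 \right)} \right)} \left(35 + F{\left(7 \right)}\right) = - 12 \left(35 + 13\right) = \left(-12\right) 48 = -576$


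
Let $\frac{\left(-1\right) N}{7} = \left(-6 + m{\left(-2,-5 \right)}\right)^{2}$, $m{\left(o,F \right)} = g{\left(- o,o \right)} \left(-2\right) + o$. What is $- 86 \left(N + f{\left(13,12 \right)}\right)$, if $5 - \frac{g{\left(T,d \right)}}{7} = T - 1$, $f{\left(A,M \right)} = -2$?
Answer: $2465964$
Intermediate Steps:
$g{\left(T,d \right)} = 42 - 7 T$ ($g{\left(T,d \right)} = 35 - 7 \left(T - 1\right) = 35 - 7 \left(-1 + T\right) = 35 - \left(-7 + 7 T\right) = 42 - 7 T$)
$m{\left(o,F \right)} = -84 - 13 o$ ($m{\left(o,F \right)} = \left(42 - 7 \left(- o\right)\right) \left(-2\right) + o = \left(42 + 7 o\right) \left(-2\right) + o = \left(-84 - 14 o\right) + o = -84 - 13 o$)
$N = -28672$ ($N = - 7 \left(-6 - 58\right)^{2} = - 7 \left(-64\right)^{2} = \left(-7\right) 4096 = -28672$)
$- 86 \left(N + f{\left(13,12 \right)}\right) = - 86 \left(-28672 - 2\right) = \left(-86\right) \left(-28674\right) = 2465964$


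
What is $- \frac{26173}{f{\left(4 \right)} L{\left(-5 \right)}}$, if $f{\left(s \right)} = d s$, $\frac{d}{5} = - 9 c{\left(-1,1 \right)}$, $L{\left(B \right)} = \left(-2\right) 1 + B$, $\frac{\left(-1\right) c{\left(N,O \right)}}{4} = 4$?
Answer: $\frac{3739}{2880} \approx 1.2983$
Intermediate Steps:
$c{\left(N,O \right)} = -16$ ($c{\left(N,O \right)} = \left(-4\right) 4 = -16$)
$L{\left(B \right)} = -2 + B$
$d = 720$ ($d = 5 \left(\left(-9\right) \left(-16\right)\right) = 5 \cdot 144 = 720$)
$f{\left(s \right)} = 720 s$
$- \frac{26173}{f{\left(4 \right)} L{\left(-5 \right)}} = - \frac{26173}{720 \cdot 4 \left(-2 - 5\right)} = - \frac{26173}{2880 \left(-7\right)} = - \frac{26173}{-20160} = \left(-26173\right) \left(- \frac{1}{20160}\right) = \frac{3739}{2880}$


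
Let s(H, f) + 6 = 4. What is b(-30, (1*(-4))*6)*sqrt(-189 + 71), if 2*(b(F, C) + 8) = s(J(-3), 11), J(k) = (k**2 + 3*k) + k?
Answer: -9*I*sqrt(118) ≈ -97.765*I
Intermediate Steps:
J(k) = k**2 + 4*k
s(H, f) = -2 (s(H, f) = -6 + 4 = -2)
b(F, C) = -9 (b(F, C) = -8 + (1/2)*(-2) = -8 - 1 = -9)
b(-30, (1*(-4))*6)*sqrt(-189 + 71) = -9*sqrt(-189 + 71) = -9*I*sqrt(118)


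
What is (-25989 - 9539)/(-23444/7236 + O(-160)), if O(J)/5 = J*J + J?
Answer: -64270152/230098939 ≈ -0.27932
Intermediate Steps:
O(J) = 5*J + 5*J² (O(J) = 5*(J*J + J) = 5*(J² + J) = 5*(J + J²) = 5*J + 5*J²)
(-25989 - 9539)/(-23444/7236 + O(-160)) = (-25989 - 9539)/(-23444/7236 + 5*(-160)*(1 - 160)) = -35528/(-23444*1/7236 + 5*(-160)*(-159)) = -35528/(-5861/1809 + 127200) = -35528/230098939/1809 = -35528*1809/230098939 = -64270152/230098939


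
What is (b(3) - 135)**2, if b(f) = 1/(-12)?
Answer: 2627641/144 ≈ 18248.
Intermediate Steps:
b(f) = -1/12
(b(3) - 135)**2 = (-1/12 - 135)**2 = (-1621/12)**2 = 2627641/144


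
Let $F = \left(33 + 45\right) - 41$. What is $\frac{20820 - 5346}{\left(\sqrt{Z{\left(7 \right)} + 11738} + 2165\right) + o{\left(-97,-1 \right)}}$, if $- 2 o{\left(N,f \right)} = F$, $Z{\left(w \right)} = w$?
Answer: $\frac{1640244}{226949} - \frac{20632 \sqrt{145}}{680847} \approx 6.8625$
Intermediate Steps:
$F = 37$ ($F = 78 - 41 = 37$)
$o{\left(N,f \right)} = - \frac{37}{2}$ ($o{\left(N,f \right)} = \left(- \frac{1}{2}\right) 37 = - \frac{37}{2}$)
$\frac{20820 - 5346}{\left(\sqrt{Z{\left(7 \right)} + 11738} + 2165\right) + o{\left(-97,-1 \right)}} = \frac{20820 - 5346}{\left(\sqrt{7 + 11738} + 2165\right) - \frac{37}{2}} = \frac{15474}{\left(\sqrt{11745} + 2165\right) - \frac{37}{2}} = \frac{15474}{\left(9 \sqrt{145} + 2165\right) - \frac{37}{2}} = \frac{15474}{\left(2165 + 9 \sqrt{145}\right) - \frac{37}{2}} = \frac{15474}{\frac{4293}{2} + 9 \sqrt{145}}$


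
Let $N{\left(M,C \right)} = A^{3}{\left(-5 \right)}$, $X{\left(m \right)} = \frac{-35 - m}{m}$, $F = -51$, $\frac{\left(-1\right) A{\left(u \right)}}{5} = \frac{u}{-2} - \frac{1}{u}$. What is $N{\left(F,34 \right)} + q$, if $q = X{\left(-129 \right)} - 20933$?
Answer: $- \frac{24142715}{1032} \approx -23394.0$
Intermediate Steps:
$A{\left(u \right)} = \frac{5}{u} + \frac{5 u}{2}$ ($A{\left(u \right)} = - 5 \left(\frac{u}{-2} - \frac{1}{u}\right) = - 5 \left(u \left(- \frac{1}{2}\right) - \frac{1}{u}\right) = - 5 \left(- \frac{u}{2} - \frac{1}{u}\right) = - 5 \left(- \frac{1}{u} - \frac{u}{2}\right) = \frac{5}{u} + \frac{5 u}{2}$)
$X{\left(m \right)} = \frac{-35 - m}{m}$
$N{\left(M,C \right)} = - \frac{19683}{8}$ ($N{\left(M,C \right)} = \left(\frac{5}{-5} + \frac{5}{2} \left(-5\right)\right)^{3} = \left(5 \left(- \frac{1}{5}\right) - \frac{25}{2}\right)^{3} = \left(-1 - \frac{25}{2}\right)^{3} = \left(- \frac{27}{2}\right)^{3} = - \frac{19683}{8}$)
$q = - \frac{2700451}{129}$ ($q = \frac{-35 - -129}{-129} - 20933 = - \frac{-35 + 129}{129} - 20933 = \left(- \frac{1}{129}\right) 94 - 20933 = - \frac{94}{129} - 20933 = - \frac{2700451}{129} \approx -20934.0$)
$N{\left(F,34 \right)} + q = - \frac{19683}{8} - \frac{2700451}{129} = - \frac{24142715}{1032}$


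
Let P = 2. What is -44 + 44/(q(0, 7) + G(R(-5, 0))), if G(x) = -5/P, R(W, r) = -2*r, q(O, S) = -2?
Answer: -484/9 ≈ -53.778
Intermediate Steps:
G(x) = -5/2
-44 + 44/(q(0, 7) + G(R(-5, 0))) = -44 + 44/(-2 - 5/2) = -44 + 44/(-9/2) = -44 + 44*(-2/9) = -44 - 88/9 = -484/9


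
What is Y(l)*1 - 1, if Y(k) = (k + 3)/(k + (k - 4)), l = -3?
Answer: -1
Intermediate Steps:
Y(k) = (3 + k)/(-4 + 2*k) (Y(k) = (3 + k)/(k + (-4 + k)) = (3 + k)/(-4 + 2*k))
Y(l)*1 - 1 = ((3 - 3)/(2*(-2 - 3)))*1 - 1 = ((½)*0/(-5))*1 - 1 = ((½)*(-⅕)*0)*1 - 1 = 0*1 - 1 = 0 - 1 = -1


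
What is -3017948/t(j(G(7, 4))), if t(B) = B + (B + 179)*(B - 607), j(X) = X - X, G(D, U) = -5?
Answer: 3017948/108653 ≈ 27.776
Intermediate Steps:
j(X) = 0
t(B) = B + (-607 + B)*(179 + B) (t(B) = B + (179 + B)*(-607 + B) = B + (-607 + B)*(179 + B))
-3017948/t(j(G(7, 4))) = -3017948/(-108653 + 0² - 427*0) = -3017948/(-108653 + 0 + 0) = -3017948/(-108653) = -3017948*(-1/108653) = 3017948/108653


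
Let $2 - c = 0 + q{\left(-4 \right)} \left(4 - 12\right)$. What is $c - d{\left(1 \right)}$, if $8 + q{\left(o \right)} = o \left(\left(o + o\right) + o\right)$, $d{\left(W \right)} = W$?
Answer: $321$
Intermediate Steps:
$q{\left(o \right)} = -8 + 3 o^{2}$ ($q{\left(o \right)} = -8 + o \left(\left(o + o\right) + o\right) = -8 + o \left(2 o + o\right) = -8 + o 3 o = -8 + 3 o^{2}$)
$c = 322$ ($c = 2 - \left(0 + \left(-8 + 3 \left(-4\right)^{2}\right) \left(4 - 12\right)\right) = 2 - \left(0 + \left(-8 + 3 \cdot 16\right) \left(4 - 12\right)\right) = 2 - \left(0 + \left(-8 + 48\right) \left(-8\right)\right) = 2 - \left(0 + 40 \left(-8\right)\right) = 2 - \left(0 - 320\right) = 2 - -320 = 2 + 320 = 322$)
$c - d{\left(1 \right)} = 322 - 1 = 321$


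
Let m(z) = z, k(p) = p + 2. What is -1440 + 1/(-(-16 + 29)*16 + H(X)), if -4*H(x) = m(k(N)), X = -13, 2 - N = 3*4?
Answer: -296641/206 ≈ -1440.0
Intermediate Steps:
N = -10 (N = 2 - 3*4 = 2 - 1*12 = 2 - 12 = -10)
k(p) = 2 + p
H(x) = 2 (H(x) = -(2 - 10)/4 = -¼*(-8) = 2)
-1440 + 1/(-(-16 + 29)*16 + H(X)) = -1440 + 1/(-(-16 + 29)*16 + 2) = -1440 + 1/(-13*16 + 2) = -1440 + 1/(-1*208 + 2) = -1440 + 1/(-208 + 2) = -1440 + 1/(-206) = -1440 - 1/206 = -296641/206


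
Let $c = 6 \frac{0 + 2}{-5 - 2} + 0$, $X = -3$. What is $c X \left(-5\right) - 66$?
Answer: $- \frac{642}{7} \approx -91.714$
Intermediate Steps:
$c = - \frac{12}{7}$ ($c = 6 \frac{2}{-7} + 0 = 6 \cdot 2 \left(- \frac{1}{7}\right) + 0 = 6 \left(- \frac{2}{7}\right) + 0 = - \frac{12}{7} + 0 = - \frac{12}{7} \approx -1.7143$)
$c X \left(-5\right) - 66 = - \frac{12 \left(\left(-3\right) \left(-5\right)\right)}{7} - 66 = \left(- \frac{12}{7}\right) 15 - 66 = - \frac{180}{7} - 66 = - \frac{642}{7}$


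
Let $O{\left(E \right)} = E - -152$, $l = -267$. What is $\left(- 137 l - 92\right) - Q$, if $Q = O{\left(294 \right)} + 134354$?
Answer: $-98313$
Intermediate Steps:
$O{\left(E \right)} = 152 + E$ ($O{\left(E \right)} = E + 152 = 152 + E$)
$Q = 134800$ ($Q = \left(152 + 294\right) + 134354 = 446 + 134354 = 134800$)
$\left(- 137 l - 92\right) - Q = \left(\left(-137\right) \left(-267\right) - 92\right) - 134800 = \left(36579 - 92\right) - 134800 = 36487 - 134800 = -98313$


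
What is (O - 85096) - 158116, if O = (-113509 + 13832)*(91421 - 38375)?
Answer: -5287709354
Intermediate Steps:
O = -5287466142 (O = -99677*53046 = -5287466142)
(O - 85096) - 158116 = (-5287466142 - 85096) - 158116 = -5287551238 - 158116 = -5287709354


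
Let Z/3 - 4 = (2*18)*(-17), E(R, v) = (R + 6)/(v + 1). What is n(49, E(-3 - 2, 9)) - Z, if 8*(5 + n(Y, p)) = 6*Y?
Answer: 7423/4 ≈ 1855.8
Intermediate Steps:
E(R, v) = (6 + R)/(1 + v)
n(Y, p) = -5 + 3*Y/4 (n(Y, p) = -5 + (6*Y)/8 = -5 + 3*Y/4)
Z = -1824 (Z = 12 + 3*((2*18)*(-17)) = 12 + 3*(36*(-17)) = 12 + 3*(-612) = 12 - 1836 = -1824)
n(49, E(-3 - 2, 9)) - Z = (-5 + (¾)*49) - 1*(-1824) = (-5 + 147/4) + 1824 = 127/4 + 1824 = 7423/4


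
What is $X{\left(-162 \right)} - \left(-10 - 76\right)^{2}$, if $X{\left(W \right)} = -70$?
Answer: $-7466$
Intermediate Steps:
$X{\left(-162 \right)} - \left(-10 - 76\right)^{2} = -70 - \left(-10 - 76\right)^{2} = -70 - \left(-86\right)^{2} = -70 - 7396 = -7466$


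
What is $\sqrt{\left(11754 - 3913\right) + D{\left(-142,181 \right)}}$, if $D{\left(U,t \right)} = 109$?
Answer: $5 \sqrt{318} \approx 89.163$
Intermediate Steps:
$\sqrt{\left(11754 - 3913\right) + D{\left(-142,181 \right)}} = \sqrt{\left(11754 - 3913\right) + 109} = \sqrt{7841 + 109} = \sqrt{7950} = 5 \sqrt{318}$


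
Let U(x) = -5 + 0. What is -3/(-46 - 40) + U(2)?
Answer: -427/86 ≈ -4.9651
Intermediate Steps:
U(x) = -5
-3/(-46 - 40) + U(2) = -3/(-46 - 40) - 5 = -3/(-86) - 5 = -1/86*(-3) - 5 = 3/86 - 5 = -427/86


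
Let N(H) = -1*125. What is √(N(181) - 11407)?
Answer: 62*I*√3 ≈ 107.39*I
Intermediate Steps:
N(H) = -125
√(N(181) - 11407) = √(-125 - 11407) = √(-11532) = 62*I*√3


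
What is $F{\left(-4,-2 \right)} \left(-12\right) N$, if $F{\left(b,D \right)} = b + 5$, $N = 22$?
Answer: $-264$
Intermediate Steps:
$F{\left(b,D \right)} = 5 + b$
$F{\left(-4,-2 \right)} \left(-12\right) N = \left(5 - 4\right) \left(-12\right) 22 = 1 \left(-12\right) 22 = \left(-12\right) 22 = -264$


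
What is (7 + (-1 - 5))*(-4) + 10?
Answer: 6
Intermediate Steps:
(7 + (-1 - 5))*(-4) + 10 = (7 - 6)*(-4) + 10 = 1*(-4) + 10 = -4 + 10 = 6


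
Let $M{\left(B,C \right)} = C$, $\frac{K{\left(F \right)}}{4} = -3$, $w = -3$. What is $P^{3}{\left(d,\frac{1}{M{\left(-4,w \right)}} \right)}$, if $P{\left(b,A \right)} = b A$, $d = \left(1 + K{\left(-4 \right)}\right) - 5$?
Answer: $\frac{4096}{27} \approx 151.7$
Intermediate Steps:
$K{\left(F \right)} = -12$ ($K{\left(F \right)} = 4 \left(-3\right) = -12$)
$d = -16$ ($d = \left(1 - 12\right) - 5 = -11 - 5 = -16$)
$P{\left(b,A \right)} = A b$
$P^{3}{\left(d,\frac{1}{M{\left(-4,w \right)}} \right)} = \left(\frac{1}{-3} \left(-16\right)\right)^{3} = \left(\left(- \frac{1}{3}\right) \left(-16\right)\right)^{3} = \left(\frac{16}{3}\right)^{3} = \frac{4096}{27}$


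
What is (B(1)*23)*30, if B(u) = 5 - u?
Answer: 2760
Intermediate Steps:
(B(1)*23)*30 = ((5 - 1*1)*23)*30 = ((5 - 1)*23)*30 = (4*23)*30 = 92*30 = 2760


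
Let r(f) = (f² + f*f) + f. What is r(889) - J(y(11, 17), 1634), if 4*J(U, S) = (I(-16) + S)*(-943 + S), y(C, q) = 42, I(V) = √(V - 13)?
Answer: 2598515/2 - 691*I*√29/4 ≈ 1.2993e+6 - 930.29*I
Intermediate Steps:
I(V) = √(-13 + V)
r(f) = f + 2*f² (r(f) = (f² + f²) + f = 2*f² + f = f + 2*f²)
J(U, S) = (-943 + S)*(S + I*√29)/4 (J(U, S) = ((√(-13 - 16) + S)*(-943 + S))/4 = ((√(-29) + S)*(-943 + S))/4 = ((I*√29 + S)*(-943 + S))/4 = ((S + I*√29)*(-943 + S))/4 = ((-943 + S)*(S + I*√29))/4 = (-943 + S)*(S + I*√29)/4)
r(889) - J(y(11, 17), 1634) = 889*(1 + 2*889) - (-943/4*1634 + (¼)*1634² - 943*I*√29/4 + (¼)*I*1634*√29) = 889*(1 + 1778) - (-770431/2 + (¼)*2669956 - 943*I*√29/4 + 817*I*√29/2) = 889*1779 - (-770431/2 + 667489 - 943*I*√29/4 + 817*I*√29/2) = 1581531 - (564547/2 + 691*I*√29/4) = 1581531 + (-564547/2 - 691*I*√29/4) = 2598515/2 - 691*I*√29/4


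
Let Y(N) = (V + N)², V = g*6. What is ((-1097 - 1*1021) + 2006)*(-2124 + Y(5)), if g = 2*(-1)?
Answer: 232400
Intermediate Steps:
g = -2
V = -12 (V = -2*6 = -12)
Y(N) = (-12 + N)²
((-1097 - 1*1021) + 2006)*(-2124 + Y(5)) = ((-1097 - 1*1021) + 2006)*(-2124 + (-12 + 5)²) = ((-1097 - 1021) + 2006)*(-2124 + (-7)²) = (-2118 + 2006)*(-2124 + 49) = -112*(-2075) = 232400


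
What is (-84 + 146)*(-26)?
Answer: -1612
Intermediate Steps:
(-84 + 146)*(-26) = 62*(-26) = -1612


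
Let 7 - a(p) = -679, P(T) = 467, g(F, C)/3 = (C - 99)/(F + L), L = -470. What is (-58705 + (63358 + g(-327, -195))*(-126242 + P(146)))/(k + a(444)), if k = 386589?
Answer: -1270266624817/61731635 ≈ -20577.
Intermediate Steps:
g(F, C) = 3*(-99 + C)/(-470 + F) (g(F, C) = 3*((C - 99)/(F - 470)) = 3*((-99 + C)/(-470 + F)) = 3*(-99 + C)/(-470 + F))
a(p) = 686 (a(p) = 7 - 1*(-679) = 7 + 679 = 686)
(-58705 + (63358 + g(-327, -195))*(-126242 + P(146)))/(k + a(444)) = (-58705 + (63358 + 3*(-99 - 195)/(-470 - 327))*(-126242 + 467))/(386589 + 686) = (-58705 + (63358 + 3*(-294)/(-797))*(-125775))/387275 = (-58705 + (63358 + 3*(-1/797)*(-294))*(-125775))*(1/387275) = (-58705 + (63358 + 882/797)*(-125775))*(1/387275) = (-58705 + (50497208/797)*(-125775))*(1/387275) = (-58705 - 6351286336200/797)*(1/387275) = -6351333124085/797*1/387275 = -1270266624817/61731635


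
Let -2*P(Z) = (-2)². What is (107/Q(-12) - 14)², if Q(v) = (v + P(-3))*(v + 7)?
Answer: 762129/4900 ≈ 155.54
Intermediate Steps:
P(Z) = -2 (P(Z) = -½*(-2)² = -½*4 = -2)
Q(v) = (-2 + v)*(7 + v) (Q(v) = (v - 2)*(v + 7) = (-2 + v)*(7 + v))
(107/Q(-12) - 14)² = (107/(-14 + (-12)² + 5*(-12)) - 14)² = (107/(-14 + 144 - 60) - 14)² = (107/70 - 14)² = (-873/70)² = 762129/4900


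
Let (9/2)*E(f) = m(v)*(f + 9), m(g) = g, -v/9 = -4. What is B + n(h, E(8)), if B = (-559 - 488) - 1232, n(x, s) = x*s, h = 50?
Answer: 4521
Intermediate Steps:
v = 36 (v = -9*(-4) = 36)
E(f) = 72 + 8*f (E(f) = 2*(36*(f + 9))/9 = 2*(36*(9 + f))/9 = 2*(324 + 36*f)/9 = 72 + 8*f)
n(x, s) = s*x
B = -2279 (B = -1047 - 1232 = -2279)
B + n(h, E(8)) = -2279 + (72 + 8*8)*50 = -2279 + (72 + 64)*50 = -2279 + 136*50 = -2279 + 6800 = 4521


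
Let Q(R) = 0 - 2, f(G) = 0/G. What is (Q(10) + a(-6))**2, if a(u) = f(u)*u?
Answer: 4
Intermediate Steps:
f(G) = 0
Q(R) = -2
a(u) = 0 (a(u) = 0*u = 0)
(Q(10) + a(-6))**2 = (-2 + 0)**2 = (-2)**2 = 4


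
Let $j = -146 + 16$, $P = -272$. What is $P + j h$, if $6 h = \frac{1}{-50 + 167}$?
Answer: $- \frac{7349}{27} \approx -272.19$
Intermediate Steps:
$h = \frac{1}{702}$ ($h = \frac{1}{6 \left(-50 + 167\right)} = \frac{1}{6 \cdot 117} = \frac{1}{6} \cdot \frac{1}{117} = \frac{1}{702} \approx 0.0014245$)
$j = -130$
$P + j h = -272 - \frac{5}{27} = - \frac{7349}{27}$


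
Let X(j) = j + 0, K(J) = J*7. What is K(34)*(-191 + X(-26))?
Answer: -51646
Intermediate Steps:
K(J) = 7*J
X(j) = j
K(34)*(-191 + X(-26)) = (7*34)*(-191 - 26) = 238*(-217) = -51646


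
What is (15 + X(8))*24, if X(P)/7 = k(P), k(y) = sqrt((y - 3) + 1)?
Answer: 360 + 168*sqrt(6) ≈ 771.51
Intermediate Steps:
k(y) = sqrt(-2 + y) (k(y) = sqrt((-3 + y) + 1) = sqrt(-2 + y))
X(P) = 7*sqrt(-2 + P)
(15 + X(8))*24 = (15 + 7*sqrt(-2 + 8))*24 = (15 + 7*sqrt(6))*24 = 360 + 168*sqrt(6)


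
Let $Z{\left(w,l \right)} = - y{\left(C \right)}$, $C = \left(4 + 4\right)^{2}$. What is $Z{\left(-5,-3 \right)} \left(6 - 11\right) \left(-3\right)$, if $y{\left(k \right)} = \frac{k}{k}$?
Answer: $-15$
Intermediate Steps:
$C = 64$ ($C = 8^{2} = 64$)
$y{\left(k \right)} = 1$
$Z{\left(w,l \right)} = -1$ ($Z{\left(w,l \right)} = \left(-1\right) 1 = -1$)
$Z{\left(-5,-3 \right)} \left(6 - 11\right) \left(-3\right) = - (6 - 11) \left(-3\right) = \left(-1\right) \left(-5\right) \left(-3\right) = 5 \left(-3\right) = -15$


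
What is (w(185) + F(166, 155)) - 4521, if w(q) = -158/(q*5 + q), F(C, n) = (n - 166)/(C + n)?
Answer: -89496691/19795 ≈ -4521.2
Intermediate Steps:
F(C, n) = (-166 + n)/(C + n)
w(q) = -79/(3*q) (w(q) = -158/(5*q + q) = -158*1/(6*q) = -79/(3*q))
(w(185) + F(166, 155)) - 4521 = (-79/3/185 + (-166 + 155)/(166 + 155)) - 4521 = (-79/3*1/185 - 11/321) - 4521 = (-79/555 + (1/321)*(-11)) - 4521 = (-79/555 - 11/321) - 4521 = -3496/19795 - 4521 = -89496691/19795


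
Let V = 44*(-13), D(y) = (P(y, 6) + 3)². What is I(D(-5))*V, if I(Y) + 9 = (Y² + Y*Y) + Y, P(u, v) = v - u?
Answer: -44054868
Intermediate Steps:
D(y) = (9 - y)² (D(y) = ((6 - y) + 3)² = (9 - y)²)
V = -572
I(Y) = -9 + Y + 2*Y² (I(Y) = -9 + ((Y² + Y*Y) + Y) = -9 + ((Y² + Y²) + Y) = -9 + (2*Y² + Y) = -9 + (Y + 2*Y²) = -9 + Y + 2*Y²)
I(D(-5))*V = (-9 + (-9 - 5)² + 2*((-9 - 5)²)²)*(-572) = (-9 + (-14)² + 2*((-14)²)²)*(-572) = (-9 + 196 + 2*196²)*(-572) = (-9 + 196 + 2*38416)*(-572) = (-9 + 196 + 76832)*(-572) = 77019*(-572) = -44054868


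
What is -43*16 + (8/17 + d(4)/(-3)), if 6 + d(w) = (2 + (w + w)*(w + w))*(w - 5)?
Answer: -11280/17 ≈ -663.53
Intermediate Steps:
d(w) = -6 + (-5 + w)*(2 + 4*w**2) (d(w) = -6 + (2 + (w + w)*(w + w))*(w - 5) = -6 + (2 + (2*w)*(2*w))*(-5 + w) = -6 + (2 + 4*w**2)*(-5 + w) = -6 + (-5 + w)*(2 + 4*w**2))
-43*16 + (8/17 + d(4)/(-3)) = -43*16 + (8/17 + (-16 - 20*4**2 + 2*4 + 4*4**3)/(-3)) = -688 + (8*(1/17) + (-16 - 20*16 + 8 + 4*64)*(-1/3)) = -688 + (8/17 + (-16 - 320 + 8 + 256)*(-1/3)) = -688 + (8/17 - 72*(-1/3)) = -688 + (8/17 + 24) = -688 + 416/17 = -11280/17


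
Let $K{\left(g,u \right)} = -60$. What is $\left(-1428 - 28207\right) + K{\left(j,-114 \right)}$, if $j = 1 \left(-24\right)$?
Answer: $-29695$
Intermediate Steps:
$j = -24$
$\left(-1428 - 28207\right) + K{\left(j,-114 \right)} = \left(-1428 - 28207\right) - 60 = -29635 - 60 = -29695$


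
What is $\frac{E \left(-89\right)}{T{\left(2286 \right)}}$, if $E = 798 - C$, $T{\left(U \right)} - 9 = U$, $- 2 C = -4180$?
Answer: $\frac{6764}{135} \approx 50.104$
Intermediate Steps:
$C = 2090$ ($C = \left(- \frac{1}{2}\right) \left(-4180\right) = 2090$)
$T{\left(U \right)} = 9 + U$
$E = -1292$ ($E = 798 - 2090 = -1292$)
$\frac{E \left(-89\right)}{T{\left(2286 \right)}} = \frac{\left(-1292\right) \left(-89\right)}{9 + 2286} = \frac{114988}{2295} = 114988 \cdot \frac{1}{2295} = \frac{6764}{135}$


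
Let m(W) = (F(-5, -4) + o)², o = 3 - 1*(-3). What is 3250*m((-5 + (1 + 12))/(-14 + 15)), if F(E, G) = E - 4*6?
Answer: 1719250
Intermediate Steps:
F(E, G) = -24 + E (F(E, G) = E - 24 = -24 + E)
o = 6 (o = 3 + 3 = 6)
m(W) = 529 (m(W) = ((-24 - 5) + 6)² = (-29 + 6)² = (-23)² = 529)
3250*m((-5 + (1 + 12))/(-14 + 15)) = 3250*529 = 1719250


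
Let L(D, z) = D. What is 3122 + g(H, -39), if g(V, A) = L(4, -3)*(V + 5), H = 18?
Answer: 3214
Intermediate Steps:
g(V, A) = 20 + 4*V (g(V, A) = 4*(V + 5) = 4*(5 + V) = 20 + 4*V)
3122 + g(H, -39) = 3122 + (20 + 4*18) = 3122 + (20 + 72) = 3122 + 92 = 3214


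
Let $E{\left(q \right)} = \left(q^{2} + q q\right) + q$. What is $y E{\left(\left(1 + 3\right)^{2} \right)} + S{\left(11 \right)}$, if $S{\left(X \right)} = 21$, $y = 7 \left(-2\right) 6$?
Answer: $-44331$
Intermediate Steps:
$y = -84$ ($y = \left(-14\right) 6 = -84$)
$E{\left(q \right)} = q + 2 q^{2}$ ($E{\left(q \right)} = \left(q^{2} + q^{2}\right) + q = 2 q^{2} + q = q + 2 q^{2}$)
$y E{\left(\left(1 + 3\right)^{2} \right)} + S{\left(11 \right)} = - 84 \left(1 + 3\right)^{2} \left(1 + 2 \left(1 + 3\right)^{2}\right) + 21 = - 84 \cdot 4^{2} \left(1 + 2 \cdot 4^{2}\right) + 21 = - 84 \cdot 16 \left(1 + 2 \cdot 16\right) + 21 = - 84 \cdot 16 \left(1 + 32\right) + 21 = - 84 \cdot 16 \cdot 33 + 21 = \left(-84\right) 528 + 21 = -44352 + 21 = -44331$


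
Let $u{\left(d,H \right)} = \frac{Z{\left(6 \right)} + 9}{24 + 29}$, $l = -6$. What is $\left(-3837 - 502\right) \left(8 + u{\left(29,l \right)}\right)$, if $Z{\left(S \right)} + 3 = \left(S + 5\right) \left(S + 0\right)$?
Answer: $- \frac{2152144}{53} \approx -40607.0$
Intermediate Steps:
$Z{\left(S \right)} = -3 + S \left(5 + S\right)$ ($Z{\left(S \right)} = -3 + \left(S + 5\right) \left(S + 0\right) = -3 + \left(5 + S\right) S = -3 + S \left(5 + S\right)$)
$u{\left(d,H \right)} = \frac{72}{53}$ ($u{\left(d,H \right)} = \frac{\left(-3 + 6^{2} + 5 \cdot 6\right) + 9}{24 + 29} = \frac{\left(-3 + 36 + 30\right) + 9}{53} = \left(63 + 9\right) \frac{1}{53} = 72 \cdot \frac{1}{53} = \frac{72}{53}$)
$\left(-3837 - 502\right) \left(8 + u{\left(29,l \right)}\right) = \left(-3837 - 502\right) \left(8 + \frac{72}{53}\right) = \left(-4339\right) \frac{496}{53} = - \frac{2152144}{53}$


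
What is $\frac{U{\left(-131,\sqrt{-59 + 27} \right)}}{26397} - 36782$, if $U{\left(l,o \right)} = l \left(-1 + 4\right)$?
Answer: $- \frac{323644949}{8799} \approx -36782.0$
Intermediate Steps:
$U{\left(l,o \right)} = 3 l$ ($U{\left(l,o \right)} = l 3 = 3 l$)
$\frac{U{\left(-131,\sqrt{-59 + 27} \right)}}{26397} - 36782 = \frac{3 \left(-131\right)}{26397} - 36782 = \left(-393\right) \frac{1}{26397} - 36782 = - \frac{131}{8799} - 36782 = - \frac{323644949}{8799}$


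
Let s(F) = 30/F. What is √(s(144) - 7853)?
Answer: I*√1130802/12 ≈ 88.616*I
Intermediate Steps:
√(s(144) - 7853) = √(30/144 - 7853) = √(30*(1/144) - 7853) = √(5/24 - 7853) = √(-188467/24) = I*√1130802/12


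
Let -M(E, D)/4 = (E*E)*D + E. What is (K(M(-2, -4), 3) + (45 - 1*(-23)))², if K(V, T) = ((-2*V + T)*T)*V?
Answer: 923430544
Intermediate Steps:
M(E, D) = -4*E - 4*D*E² (M(E, D) = -4*((E*E)*D + E) = -4*(E²*D + E) = -4*(D*E² + E) = -4*(E + D*E²) = -4*E - 4*D*E²)
K(V, T) = T*V*(T - 2*V) (K(V, T) = ((T - 2*V)*T)*V = (T*(T - 2*V))*V = T*V*(T - 2*V))
(K(M(-2, -4), 3) + (45 - 1*(-23)))² = (3*(-4*(-2)*(1 - 4*(-2)))*(3 - (-8)*(-2)*(1 - 4*(-2))) + (45 - 1*(-23)))² = (3*(-4*(-2)*(1 + 8))*(3 - (-8)*(-2)*(1 + 8)) + (45 + 23))² = (3*(-4*(-2)*9)*(3 - (-8)*(-2)*9) + 68)² = (3*72*(3 - 2*72) + 68)² = (3*72*(3 - 144) + 68)² = (3*72*(-141) + 68)² = (-30456 + 68)² = (-30388)² = 923430544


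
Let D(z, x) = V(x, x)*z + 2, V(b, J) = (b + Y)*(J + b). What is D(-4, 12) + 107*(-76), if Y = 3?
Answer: -9570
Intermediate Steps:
V(b, J) = (3 + b)*(J + b) (V(b, J) = (b + 3)*(J + b) = (3 + b)*(J + b))
D(z, x) = 2 + z*(2*x**2 + 6*x) (D(z, x) = (x**2 + 3*x + 3*x + x*x)*z + 2 = (x**2 + 3*x + 3*x + x**2)*z + 2 = (2*x**2 + 6*x)*z + 2 = z*(2*x**2 + 6*x) + 2 = 2 + z*(2*x**2 + 6*x))
D(-4, 12) + 107*(-76) = (2 + 2*12*(-4)*(3 + 12)) + 107*(-76) = (2 + 2*12*(-4)*15) - 8132 = (2 - 1440) - 8132 = -1438 - 8132 = -9570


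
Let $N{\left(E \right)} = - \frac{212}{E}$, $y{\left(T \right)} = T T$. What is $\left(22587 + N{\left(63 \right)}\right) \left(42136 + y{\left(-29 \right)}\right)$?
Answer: $\frac{61146343313}{63} \approx 9.7058 \cdot 10^{8}$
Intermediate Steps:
$y{\left(T \right)} = T^{2}$
$\left(22587 + N{\left(63 \right)}\right) \left(42136 + y{\left(-29 \right)}\right) = \left(22587 - \frac{212}{63}\right) \left(42136 + \left(-29\right)^{2}\right) = \left(22587 - \frac{212}{63}\right) \left(42136 + 841\right) = \left(22587 - \frac{212}{63}\right) 42977 = \frac{1422769}{63} \cdot 42977 = \frac{61146343313}{63}$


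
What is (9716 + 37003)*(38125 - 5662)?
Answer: 1516638897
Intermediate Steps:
(9716 + 37003)*(38125 - 5662) = 46719*32463 = 1516638897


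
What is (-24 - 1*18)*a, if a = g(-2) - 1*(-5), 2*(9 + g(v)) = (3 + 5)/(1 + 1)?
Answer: 84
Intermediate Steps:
g(v) = -7 (g(v) = -9 + ((3 + 5)/(1 + 1))/2 = -9 + (8/2)/2 = -9 + (8*(½))/2 = -9 + (½)*4 = -9 + 2 = -7)
a = -2 (a = -7 - 1*(-5) = -7 + 5 = -2)
(-24 - 1*18)*a = (-24 - 1*18)*(-2) = (-24 - 18)*(-2) = -42*(-2) = 84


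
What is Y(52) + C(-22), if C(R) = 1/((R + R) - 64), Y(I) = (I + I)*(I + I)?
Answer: 1168127/108 ≈ 10816.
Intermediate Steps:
Y(I) = 4*I² (Y(I) = (2*I)*(2*I) = 4*I²)
C(R) = 1/(-64 + 2*R) (C(R) = 1/(2*R - 64) = 1/(-64 + 2*R))
Y(52) + C(-22) = 4*52² + 1/(2*(-32 - 22)) = 4*2704 + (½)/(-54) = 10816 + (½)*(-1/54) = 10816 - 1/108 = 1168127/108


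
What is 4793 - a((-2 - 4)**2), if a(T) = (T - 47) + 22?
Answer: 4782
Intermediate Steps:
a(T) = -25 + T (a(T) = (-47 + T) + 22 = -25 + T)
4793 - a((-2 - 4)**2) = 4793 - (-25 + (-2 - 4)**2) = 4793 - (-25 + (-6)**2) = 4793 - (-25 + 36) = 4793 - 1*11 = 4793 - 11 = 4782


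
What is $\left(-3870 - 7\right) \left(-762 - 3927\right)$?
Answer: $18179253$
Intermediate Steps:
$\left(-3870 - 7\right) \left(-762 - 3927\right) = \left(-3877\right) \left(-4689\right) = 18179253$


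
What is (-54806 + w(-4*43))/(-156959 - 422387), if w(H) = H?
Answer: 27489/289673 ≈ 0.094897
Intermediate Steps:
(-54806 + w(-4*43))/(-156959 - 422387) = (-54806 - 4*43)/(-156959 - 422387) = (-54806 - 172)/(-579346) = -54978*(-1/579346) = 27489/289673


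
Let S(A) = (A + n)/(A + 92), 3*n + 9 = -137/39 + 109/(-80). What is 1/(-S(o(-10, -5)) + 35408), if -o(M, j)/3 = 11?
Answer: 9360/331424849 ≈ 2.8242e-5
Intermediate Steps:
n = -43291/9360 (n = -3 + (-137/39 + 109/(-80))/3 = -3 + (-137*1/39 + 109*(-1/80))/3 = -3 + (-137/39 - 109/80)/3 = -3 + (1/3)*(-15211/3120) = -3 - 15211/9360 = -43291/9360 ≈ -4.6251)
o(M, j) = -33 (o(M, j) = -3*11 = -33)
S(A) = (-43291/9360 + A)/(92 + A) (S(A) = (A - 43291/9360)/(A + 92) = (-43291/9360 + A)/(92 + A))
1/(-S(o(-10, -5)) + 35408) = 1/(-(-43291/9360 - 33)/(92 - 33) + 35408) = 1/(-(-352171)/(59*9360) + 35408) = 1/(-1*(-5969/9360) + 35408) = 1/(5969/9360 + 35408) = 1/(331424849/9360) = 9360/331424849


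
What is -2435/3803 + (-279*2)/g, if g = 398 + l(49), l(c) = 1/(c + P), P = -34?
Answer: -46370495/22707713 ≈ -2.0421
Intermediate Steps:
l(c) = 1/(-34 + c) (l(c) = 1/(c - 34) = 1/(-34 + c))
g = 5971/15 (g = 398 + 1/(-34 + 49) = 398 + 1/15 = 5971/15 ≈ 398.07)
-2435/3803 + (-279*2)/g = -2435/3803 + (-279*2)/(5971/15) = -2435*1/3803 - 558*15/5971 = -2435/3803 - 8370/5971 = -46370495/22707713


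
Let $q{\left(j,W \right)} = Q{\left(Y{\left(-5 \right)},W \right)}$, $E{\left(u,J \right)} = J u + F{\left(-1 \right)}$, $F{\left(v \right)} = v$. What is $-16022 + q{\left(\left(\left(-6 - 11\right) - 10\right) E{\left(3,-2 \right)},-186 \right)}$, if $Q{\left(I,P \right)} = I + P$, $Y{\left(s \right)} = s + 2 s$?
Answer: $-16223$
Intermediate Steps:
$Y{\left(s \right)} = 3 s$
$E{\left(u,J \right)} = -1 + J u$ ($E{\left(u,J \right)} = J u - 1 = -1 + J u$)
$q{\left(j,W \right)} = -15 + W$ ($q{\left(j,W \right)} = 3 \left(-5\right) + W = -15 + W$)
$-16022 + q{\left(\left(\left(-6 - 11\right) - 10\right) E{\left(3,-2 \right)},-186 \right)} = -16022 - 201 = -16223$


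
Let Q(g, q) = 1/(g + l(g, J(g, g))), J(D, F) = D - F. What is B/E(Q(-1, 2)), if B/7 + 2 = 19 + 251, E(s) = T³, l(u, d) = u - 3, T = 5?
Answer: 1876/125 ≈ 15.008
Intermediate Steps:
l(u, d) = -3 + u
Q(g, q) = 1/(-3 + 2*g) (Q(g, q) = 1/(g + (-3 + g)) = 1/(-3 + 2*g))
E(s) = 125 (E(s) = 5³ = 125)
B = 1876 (B = -14 + 7*(19 + 251) = -14 + 7*270 = -14 + 1890 = 1876)
B/E(Q(-1, 2)) = 1876/125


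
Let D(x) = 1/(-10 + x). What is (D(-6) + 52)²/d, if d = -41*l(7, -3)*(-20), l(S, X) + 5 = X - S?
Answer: -230187/1049600 ≈ -0.21931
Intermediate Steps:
l(S, X) = -5 + X - S (l(S, X) = -5 + (X - S) = -5 + X - S)
d = -12300 (d = -41*(-5 - 3 - 1*7)*(-20) = -41*(-5 - 3 - 7)*(-20) = -41*(-15)*(-20) = 615*(-20) = -12300)
(D(-6) + 52)²/d = (1/(-10 - 6) + 52)²/(-12300) = (1/(-16) + 52)²*(-1/12300) = (-1/16 + 52)²*(-1/12300) = (831/16)²*(-1/12300) = (690561/256)*(-1/12300) = -230187/1049600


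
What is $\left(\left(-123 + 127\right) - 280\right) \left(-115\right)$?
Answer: $31740$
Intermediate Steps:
$\left(\left(-123 + 127\right) - 280\right) \left(-115\right) = \left(4 - 280\right) \left(-115\right) = \left(-276\right) \left(-115\right) = 31740$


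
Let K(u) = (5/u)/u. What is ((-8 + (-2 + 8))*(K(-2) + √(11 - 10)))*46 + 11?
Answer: -196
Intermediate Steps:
K(u) = 5/u²
((-8 + (-2 + 8))*(K(-2) + √(11 - 10)))*46 + 11 = ((-8 + (-2 + 8))*(5/(-2)² + √(11 - 10)))*46 + 11 = ((-8 + 6)*(5*(¼) + √1))*46 + 11 = -2*(5/4 + 1)*46 + 11 = -2*9/4*46 + 11 = -9/2*46 + 11 = -207 + 11 = -196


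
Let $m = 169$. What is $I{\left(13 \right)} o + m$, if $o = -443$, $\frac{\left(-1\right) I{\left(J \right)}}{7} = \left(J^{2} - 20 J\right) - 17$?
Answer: $-334739$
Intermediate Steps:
$I{\left(J \right)} = 119 - 7 J^{2} + 140 J$ ($I{\left(J \right)} = - 7 \left(\left(J^{2} - 20 J\right) - 17\right) = - 7 \left(-17 + J^{2} - 20 J\right) = 119 - 7 J^{2} + 140 J$)
$I{\left(13 \right)} o + m = \left(119 - 7 \cdot 13^{2} + 140 \cdot 13\right) \left(-443\right) + 169 = \left(119 - 1183 + 1820\right) \left(-443\right) + 169 = 756 \left(-443\right) + 169 = -334908 + 169 = -334739$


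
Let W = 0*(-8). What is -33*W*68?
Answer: 0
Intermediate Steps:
W = 0
-33*W*68 = -33*0*68 = 0*68 = 0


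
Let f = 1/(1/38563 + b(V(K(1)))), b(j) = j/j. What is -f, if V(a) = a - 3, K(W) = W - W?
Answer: -38563/38564 ≈ -0.99997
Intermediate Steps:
K(W) = 0
V(a) = -3 + a
b(j) = 1
f = 38563/38564 (f = 1/(1/38563 + 1) = 1/(38564/38563) = 38563/38564 ≈ 0.99997)
-f = -1*38563/38564 = -38563/38564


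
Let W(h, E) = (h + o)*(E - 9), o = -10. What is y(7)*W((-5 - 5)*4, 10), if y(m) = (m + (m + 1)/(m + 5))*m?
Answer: -8050/3 ≈ -2683.3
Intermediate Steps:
W(h, E) = (-10 + h)*(-9 + E) (W(h, E) = (h - 10)*(E - 9) = (-10 + h)*(-9 + E))
y(m) = m*(m + (1 + m)/(5 + m)) (y(m) = (m + (1 + m)/(5 + m))*m = m*(m + (1 + m)/(5 + m)))
y(7)*W((-5 - 5)*4, 10) = (7*(1 + 7² + 6*7)/(5 + 7))*(90 - 10*10 - 9*(-5 - 5)*4 + 10*((-5 - 5)*4)) = (7*(1 + 49 + 42)/12)*(90 - 100 - (-90)*4 + 10*(-10*4)) = (7*(1/12)*92)*(90 - 100 - 9*(-40) + 10*(-40)) = 161*(90 - 100 + 360 - 400)/3 = (161/3)*(-50) = -8050/3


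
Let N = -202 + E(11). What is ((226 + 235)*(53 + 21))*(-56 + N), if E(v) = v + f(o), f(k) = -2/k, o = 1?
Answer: -8494386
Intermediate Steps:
E(v) = -2 + v (E(v) = v - 2/1 = v - 2*1 = v - 2 = -2 + v)
N = -193 (N = -202 + (-2 + 11) = -202 + 9 = -193)
((226 + 235)*(53 + 21))*(-56 + N) = ((226 + 235)*(53 + 21))*(-56 - 193) = (461*74)*(-249) = 34114*(-249) = -8494386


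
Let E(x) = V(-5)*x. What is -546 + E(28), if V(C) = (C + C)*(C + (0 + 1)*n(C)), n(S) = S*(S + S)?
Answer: -13146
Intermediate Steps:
n(S) = 2*S**2 (n(S) = S*(2*S) = 2*S**2)
V(C) = 2*C*(C + 2*C**2) (V(C) = (C + C)*(C + (0 + 1)*(2*C**2)) = (2*C)*(C + 1*(2*C**2)) = (2*C)*(C + 2*C**2) = 2*C*(C + 2*C**2))
E(x) = -450*x (E(x) = ((-5)**2*(2 + 4*(-5)))*x = (25*(2 - 20))*x = (25*(-18))*x = -450*x)
-546 + E(28) = -546 - 450*28 = -546 - 12600 = -13146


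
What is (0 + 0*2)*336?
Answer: 0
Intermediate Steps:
(0 + 0*2)*336 = (0 + 0)*336 = 0*336 = 0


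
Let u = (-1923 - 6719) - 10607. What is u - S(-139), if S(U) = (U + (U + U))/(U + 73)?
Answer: -423617/22 ≈ -19255.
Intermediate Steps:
S(U) = 3*U/(73 + U) (S(U) = (U + 2*U)/(73 + U) = (3*U)/(73 + U) = 3*U/(73 + U))
u = -19249 (u = -8642 - 10607 = -19249)
u - S(-139) = -19249 - 3*(-139)/(73 - 139) = -19249 - 3*(-139)/(-66) = -19249 - 3*(-139)*(-1)/66 = -19249 - 1*139/22 = -19249 - 139/22 = -423617/22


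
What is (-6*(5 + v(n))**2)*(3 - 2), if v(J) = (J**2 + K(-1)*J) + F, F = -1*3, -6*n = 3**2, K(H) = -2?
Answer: -2523/8 ≈ -315.38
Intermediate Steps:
n = -3/2 (n = -1/6*3**2 = -1/6*9 = -3/2 ≈ -1.5000)
F = -3
v(J) = -3 + J**2 - 2*J (v(J) = (J**2 - 2*J) - 3 = -3 + J**2 - 2*J)
(-6*(5 + v(n))**2)*(3 - 2) = (-6*(5 + (-3 + (-3/2)**2 - 2*(-3/2)))**2)*(3 - 2) = -6*(5 + (-3 + 9/4 + 3))**2*1 = -6*(5 + 9/4)**2*1 = -6*(29/4)**2*1 = -6*841/16*1 = -2523/8*1 = -2523/8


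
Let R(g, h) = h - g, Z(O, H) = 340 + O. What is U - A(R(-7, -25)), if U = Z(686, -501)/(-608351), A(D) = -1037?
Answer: 630858961/608351 ≈ 1037.0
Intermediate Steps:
U = -1026/608351 (U = (340 + 686)/(-608351) = 1026*(-1/608351) = -1026/608351 ≈ -0.0016865)
U - A(R(-7, -25)) = -1026/608351 - 1*(-1037) = -1026/608351 + 1037 = 630858961/608351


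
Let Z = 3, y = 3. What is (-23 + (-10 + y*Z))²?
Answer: 576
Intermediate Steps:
(-23 + (-10 + y*Z))² = (-23 + (-10 + 3*3))² = (-23 + (-10 + 9))² = (-23 - 1)² = (-24)² = 576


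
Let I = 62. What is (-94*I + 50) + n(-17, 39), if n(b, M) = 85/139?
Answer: -803057/139 ≈ -5777.4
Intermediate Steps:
n(b, M) = 85/139 (n(b, M) = 85*(1/139) = 85/139)
(-94*I + 50) + n(-17, 39) = (-94*62 + 50) + 85/139 = (-5828 + 50) + 85/139 = -5778 + 85/139 = -803057/139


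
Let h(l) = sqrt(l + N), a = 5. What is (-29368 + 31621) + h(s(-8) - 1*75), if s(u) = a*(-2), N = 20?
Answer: 2253 + I*sqrt(65) ≈ 2253.0 + 8.0623*I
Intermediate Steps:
s(u) = -10 (s(u) = 5*(-2) = -10)
h(l) = sqrt(20 + l) (h(l) = sqrt(l + 20) = sqrt(20 + l))
(-29368 + 31621) + h(s(-8) - 1*75) = (-29368 + 31621) + sqrt(20 + (-10 - 1*75)) = 2253 + sqrt(20 + (-10 - 75)) = 2253 + sqrt(20 - 85) = 2253 + sqrt(-65) = 2253 + I*sqrt(65)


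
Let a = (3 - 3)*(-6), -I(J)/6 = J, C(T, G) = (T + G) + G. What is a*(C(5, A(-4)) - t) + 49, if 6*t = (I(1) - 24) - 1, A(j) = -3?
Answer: 49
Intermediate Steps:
C(T, G) = T + 2*G (C(T, G) = (G + T) + G = T + 2*G)
I(J) = -6*J
t = -31/6 (t = ((-6*1 - 24) - 1)/6 = ((-6 - 24) - 1)/6 = (-30 - 1)/6 = (1/6)*(-31) = -31/6 ≈ -5.1667)
a = 0 (a = 0*(-6) = 0)
a*(C(5, A(-4)) - t) + 49 = 0*((5 + 2*(-3)) - 1*(-31/6)) + 49 = 0*((5 - 6) + 31/6) + 49 = 0*(-1 + 31/6) + 49 = 0*(25/6) + 49 = 0 + 49 = 49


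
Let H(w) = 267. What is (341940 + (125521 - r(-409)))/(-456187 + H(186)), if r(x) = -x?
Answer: -116763/113980 ≈ -1.0244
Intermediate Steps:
(341940 + (125521 - r(-409)))/(-456187 + H(186)) = (341940 + (125521 - (-1)*(-409)))/(-456187 + 267) = (341940 + (125521 - 1*409))/(-455920) = (341940 + (125521 - 409))*(-1/455920) = (341940 + 125112)*(-1/455920) = 467052*(-1/455920) = -116763/113980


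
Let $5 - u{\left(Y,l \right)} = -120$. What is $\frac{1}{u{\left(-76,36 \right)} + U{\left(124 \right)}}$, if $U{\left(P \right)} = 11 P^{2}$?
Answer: $\frac{1}{169261} \approx 5.908 \cdot 10^{-6}$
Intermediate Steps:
$u{\left(Y,l \right)} = 125$ ($u{\left(Y,l \right)} = 5 - -120 = 5 + 120 = 125$)
$\frac{1}{u{\left(-76,36 \right)} + U{\left(124 \right)}} = \frac{1}{125 + 11 \cdot 124^{2}} = \frac{1}{125 + 11 \cdot 15376} = \frac{1}{125 + 169136} = \frac{1}{169261}$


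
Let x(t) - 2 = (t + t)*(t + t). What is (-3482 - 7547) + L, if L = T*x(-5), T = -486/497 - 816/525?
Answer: -140244449/12425 ≈ -11287.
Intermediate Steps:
x(t) = 2 + 4*t² (x(t) = 2 + (t + t)*(t + t) = 2 + (2*t)*(2*t) = 2 + 4*t²)
T = -31462/12425 (T = -486*1/497 - 816*1/525 = -486/497 - 272/175 = -31462/12425 ≈ -2.5322)
L = -3209124/12425 (L = -31462*(2 + 4*(-5)²)/12425 = -31462*(2 + 4*25)/12425 = -31462*(2 + 100)/12425 = -31462/12425*102 = -3209124/12425 ≈ -258.28)
(-3482 - 7547) + L = (-3482 - 7547) - 3209124/12425 = -11029 - 3209124/12425 = -140244449/12425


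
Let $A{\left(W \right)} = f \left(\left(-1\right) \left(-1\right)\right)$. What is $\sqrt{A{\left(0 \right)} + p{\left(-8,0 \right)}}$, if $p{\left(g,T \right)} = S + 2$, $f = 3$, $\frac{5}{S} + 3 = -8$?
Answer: $\frac{5 \sqrt{22}}{11} \approx 2.132$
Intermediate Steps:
$S = - \frac{5}{11}$ ($S = \frac{5}{-3 - 8} = \frac{5}{-11} = 5 \left(- \frac{1}{11}\right) = - \frac{5}{11} \approx -0.45455$)
$p{\left(g,T \right)} = \frac{17}{11}$ ($p{\left(g,T \right)} = - \frac{5}{11} + 2 = \frac{17}{11}$)
$A{\left(W \right)} = 3$ ($A{\left(W \right)} = 3 \left(\left(-1\right) \left(-1\right)\right) = 3 \cdot 1 = 3$)
$\sqrt{A{\left(0 \right)} + p{\left(-8,0 \right)}} = \sqrt{3 + \frac{17}{11}} = \sqrt{\frac{50}{11}} = \frac{5 \sqrt{22}}{11}$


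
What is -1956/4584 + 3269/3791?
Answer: 630825/1448162 ≈ 0.43560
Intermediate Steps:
-1956/4584 + 3269/3791 = -1956*1/4584 + 3269*(1/3791) = -163/382 + 3269/3791 = 630825/1448162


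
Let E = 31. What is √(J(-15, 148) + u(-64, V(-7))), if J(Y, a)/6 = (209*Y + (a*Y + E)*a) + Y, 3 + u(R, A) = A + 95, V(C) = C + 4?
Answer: I*√1962643 ≈ 1400.9*I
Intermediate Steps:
V(C) = 4 + C
u(R, A) = 92 + A (u(R, A) = -3 + (A + 95) = -3 + (95 + A) = 92 + A)
J(Y, a) = 1260*Y + 6*a*(31 + Y*a) (J(Y, a) = 6*((209*Y + (a*Y + 31)*a) + Y) = 6*((209*Y + (Y*a + 31)*a) + Y) = 6*((209*Y + (31 + Y*a)*a) + Y) = 6*((209*Y + a*(31 + Y*a)) + Y) = 6*(210*Y + a*(31 + Y*a)) = 1260*Y + 6*a*(31 + Y*a))
√(J(-15, 148) + u(-64, V(-7))) = √((186*148 + 1260*(-15) + 6*(-15)*148²) + (92 + (4 - 7))) = √((27528 - 18900 + 6*(-15)*21904) + (92 - 3)) = √((27528 - 18900 - 1971360) + 89) = √(-1962732 + 89) = √(-1962643) = I*√1962643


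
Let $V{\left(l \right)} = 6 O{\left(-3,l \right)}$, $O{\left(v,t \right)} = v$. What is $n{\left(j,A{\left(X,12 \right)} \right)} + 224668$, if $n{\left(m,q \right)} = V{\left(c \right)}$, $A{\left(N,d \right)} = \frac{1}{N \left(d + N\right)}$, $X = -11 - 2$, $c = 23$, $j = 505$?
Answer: $224650$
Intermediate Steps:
$X = -13$ ($X = -11 - 2 = -13$)
$V{\left(l \right)} = -18$ ($V{\left(l \right)} = 6 \left(-3\right) = -18$)
$A{\left(N,d \right)} = \frac{1}{N \left(N + d\right)}$
$n{\left(m,q \right)} = -18$
$n{\left(j,A{\left(X,12 \right)} \right)} + 224668 = -18 + 224668 = 224650$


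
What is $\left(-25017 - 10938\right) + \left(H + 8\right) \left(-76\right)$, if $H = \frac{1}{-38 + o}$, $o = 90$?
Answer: $- \frac{475338}{13} \approx -36564.0$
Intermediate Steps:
$H = \frac{1}{52}$ ($H = \frac{1}{-38 + 90} = \frac{1}{52} \approx 0.019231$)
$\left(-25017 - 10938\right) + \left(H + 8\right) \left(-76\right) = \left(-25017 - 10938\right) + \left(\frac{1}{52} + 8\right) \left(-76\right) = -35955 + \frac{417}{52} \left(-76\right) = -35955 - \frac{7923}{13} = - \frac{475338}{13}$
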